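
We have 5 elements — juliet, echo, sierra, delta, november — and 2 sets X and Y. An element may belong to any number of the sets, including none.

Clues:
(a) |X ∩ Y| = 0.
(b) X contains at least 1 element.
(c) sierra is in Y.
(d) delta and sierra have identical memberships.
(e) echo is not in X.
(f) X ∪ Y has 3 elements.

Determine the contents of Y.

Y = {delta, sierra}

From (c): sierra ∈ Y.
From (e): echo ∉ X.
(d): delta matches sierra: delta ∈ Y.
Suppose juliet ∈ Y: no assignment then satisfies all the clues, so juliet ∉ Y.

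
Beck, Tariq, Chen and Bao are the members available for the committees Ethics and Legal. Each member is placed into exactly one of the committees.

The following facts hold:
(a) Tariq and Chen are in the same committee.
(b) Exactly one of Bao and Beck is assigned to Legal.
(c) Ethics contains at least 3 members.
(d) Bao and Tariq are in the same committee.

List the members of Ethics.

Ethics = {Bao, Chen, Tariq}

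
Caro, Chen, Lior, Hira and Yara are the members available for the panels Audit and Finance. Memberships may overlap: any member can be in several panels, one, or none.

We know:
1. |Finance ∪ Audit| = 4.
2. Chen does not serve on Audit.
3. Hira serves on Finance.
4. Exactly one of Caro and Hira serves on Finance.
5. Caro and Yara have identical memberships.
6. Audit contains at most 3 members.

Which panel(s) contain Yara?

Yara: Audit

From (2): Chen ∉ Audit.
From (3): Hira ∈ Finance.
(4) (exactly one): Caro ∉ Finance.
(5): Yara matches Caro: Yara ∉ Finance.
Suppose Yara ∉ Audit: no assignment then satisfies all the clues, so Yara ∈ Audit.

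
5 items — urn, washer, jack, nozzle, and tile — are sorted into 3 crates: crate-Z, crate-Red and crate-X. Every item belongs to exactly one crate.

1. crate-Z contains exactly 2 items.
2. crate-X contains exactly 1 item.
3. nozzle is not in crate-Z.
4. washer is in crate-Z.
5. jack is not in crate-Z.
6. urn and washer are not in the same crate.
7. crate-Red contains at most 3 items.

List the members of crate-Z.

From (3): nozzle ∉ crate-Z.
From (4): washer ∈ crate-Z.
From (5): jack ∉ crate-Z.
(6): urn ∉ crate-Z.
(1): only 2 candidates remain for crate-Z, so all are in.

crate-Z = {tile, washer}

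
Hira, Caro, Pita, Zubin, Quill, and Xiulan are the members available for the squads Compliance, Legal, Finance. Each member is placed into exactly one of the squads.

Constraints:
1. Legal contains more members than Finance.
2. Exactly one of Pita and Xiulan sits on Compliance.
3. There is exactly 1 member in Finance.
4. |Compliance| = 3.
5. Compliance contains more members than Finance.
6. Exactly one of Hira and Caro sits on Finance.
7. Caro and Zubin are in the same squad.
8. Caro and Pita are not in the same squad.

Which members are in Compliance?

Compliance = {Caro, Xiulan, Zubin}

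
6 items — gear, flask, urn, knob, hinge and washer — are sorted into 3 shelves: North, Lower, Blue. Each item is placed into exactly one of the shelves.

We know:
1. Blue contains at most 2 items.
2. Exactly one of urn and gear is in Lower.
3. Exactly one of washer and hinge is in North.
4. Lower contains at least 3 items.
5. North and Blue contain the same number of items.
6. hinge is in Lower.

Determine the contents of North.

North = {washer}

From (6): hinge ∈ Lower.
(3) (exactly one): washer ∈ North.
Suppose gear ∈ North: no assignment then satisfies all the clues, so gear ∉ North.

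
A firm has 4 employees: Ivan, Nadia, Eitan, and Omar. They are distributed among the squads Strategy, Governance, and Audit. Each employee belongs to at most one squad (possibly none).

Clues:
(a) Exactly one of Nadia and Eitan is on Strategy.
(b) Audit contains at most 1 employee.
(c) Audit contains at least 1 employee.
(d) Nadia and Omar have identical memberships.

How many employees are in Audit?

1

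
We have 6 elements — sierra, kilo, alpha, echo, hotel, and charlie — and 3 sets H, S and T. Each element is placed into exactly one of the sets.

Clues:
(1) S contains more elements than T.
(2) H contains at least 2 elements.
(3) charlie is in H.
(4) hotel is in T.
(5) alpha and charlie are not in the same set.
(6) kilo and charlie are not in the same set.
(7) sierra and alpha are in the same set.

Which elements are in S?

S = {alpha, kilo, sierra}

From (3): charlie ∈ H.
From (4): hotel ∈ T.
(5): alpha ∉ H.
(6): kilo ∉ H.
(7): sierra matches alpha: sierra ∉ H.
(2): only 2 candidates remain for H, so all are in.
Suppose sierra ∉ S: no assignment then satisfies all the clues, so sierra ∈ S.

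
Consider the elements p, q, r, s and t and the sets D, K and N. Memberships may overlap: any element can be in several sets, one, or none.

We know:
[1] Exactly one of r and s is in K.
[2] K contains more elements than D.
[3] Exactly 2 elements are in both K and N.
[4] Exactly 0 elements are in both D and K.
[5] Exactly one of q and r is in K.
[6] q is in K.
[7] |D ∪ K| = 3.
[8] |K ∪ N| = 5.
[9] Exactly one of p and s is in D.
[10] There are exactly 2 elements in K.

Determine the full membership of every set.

D = {p}; K = {q, s}; N = {p, q, r, s, t}

From (6): q ∈ K.
(5) (exactly one): r ∉ K.
(1) (exactly one): s ∈ K.
(10): K already has 2, so the rest are out.
Suppose p ∉ D: no assignment then satisfies all the clues, so p ∈ D.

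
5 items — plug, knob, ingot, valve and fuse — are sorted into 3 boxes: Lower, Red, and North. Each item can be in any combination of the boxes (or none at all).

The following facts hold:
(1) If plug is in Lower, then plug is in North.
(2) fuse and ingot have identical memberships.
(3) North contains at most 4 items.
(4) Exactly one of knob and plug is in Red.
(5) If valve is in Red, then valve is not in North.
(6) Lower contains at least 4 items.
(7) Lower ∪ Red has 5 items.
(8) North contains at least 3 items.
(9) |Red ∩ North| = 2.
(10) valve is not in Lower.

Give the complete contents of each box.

Lower = {fuse, ingot, knob, plug}; Red = {fuse, ingot, knob, valve}; North = {fuse, ingot, plug}

From (10): valve ∉ Lower.
(6): only 4 candidates remain for Lower, so all are in.
(1): plug ∈ North.
Suppose plug ∈ Red: no assignment then satisfies all the clues, so plug ∉ Red.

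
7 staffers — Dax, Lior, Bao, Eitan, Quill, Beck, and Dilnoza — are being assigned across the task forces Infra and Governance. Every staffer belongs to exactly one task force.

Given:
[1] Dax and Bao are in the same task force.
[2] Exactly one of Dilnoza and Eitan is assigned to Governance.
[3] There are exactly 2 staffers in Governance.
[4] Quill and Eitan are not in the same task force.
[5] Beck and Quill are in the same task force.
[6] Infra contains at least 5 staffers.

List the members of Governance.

Governance = {Eitan, Lior}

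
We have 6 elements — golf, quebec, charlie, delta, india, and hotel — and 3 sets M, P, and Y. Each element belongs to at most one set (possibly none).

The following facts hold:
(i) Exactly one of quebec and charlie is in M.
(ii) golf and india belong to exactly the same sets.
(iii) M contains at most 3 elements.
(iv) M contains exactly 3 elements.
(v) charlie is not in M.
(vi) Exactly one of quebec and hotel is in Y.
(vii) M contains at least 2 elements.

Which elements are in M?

M = {golf, india, quebec}

From (v): charlie ∉ M.
(i) (exactly one): quebec ∈ M.
(vi) (exactly one): hotel ∈ Y.
Suppose golf ∉ M: no assignment then satisfies all the clues, so golf ∈ M.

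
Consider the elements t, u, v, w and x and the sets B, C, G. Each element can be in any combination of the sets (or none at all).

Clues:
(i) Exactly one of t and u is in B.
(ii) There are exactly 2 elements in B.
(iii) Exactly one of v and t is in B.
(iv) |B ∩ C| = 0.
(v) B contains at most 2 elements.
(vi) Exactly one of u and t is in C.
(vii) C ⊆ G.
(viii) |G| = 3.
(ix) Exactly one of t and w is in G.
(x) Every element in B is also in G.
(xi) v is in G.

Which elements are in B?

B = {u, v}

From (xi): v ∈ G.
Suppose t ∈ B: no assignment then satisfies all the clues, so t ∉ B.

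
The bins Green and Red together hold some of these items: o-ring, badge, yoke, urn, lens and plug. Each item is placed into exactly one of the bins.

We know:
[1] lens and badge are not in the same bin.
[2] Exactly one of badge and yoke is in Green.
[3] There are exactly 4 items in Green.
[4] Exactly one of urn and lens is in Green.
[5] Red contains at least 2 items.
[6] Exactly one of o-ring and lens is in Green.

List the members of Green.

Green = {badge, o-ring, plug, urn}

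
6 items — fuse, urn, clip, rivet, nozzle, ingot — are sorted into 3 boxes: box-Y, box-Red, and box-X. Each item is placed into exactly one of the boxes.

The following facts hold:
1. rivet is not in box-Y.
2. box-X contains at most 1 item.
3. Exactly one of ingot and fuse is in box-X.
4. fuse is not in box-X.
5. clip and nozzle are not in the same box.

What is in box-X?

From (1): rivet ∉ box-Y.
From (4): fuse ∉ box-X.
(3) (exactly one): ingot ∈ box-X.
(2): box-X already has 1, so the rest are out.
Only one box left: rivet ∈ box-Red.

box-X = {ingot}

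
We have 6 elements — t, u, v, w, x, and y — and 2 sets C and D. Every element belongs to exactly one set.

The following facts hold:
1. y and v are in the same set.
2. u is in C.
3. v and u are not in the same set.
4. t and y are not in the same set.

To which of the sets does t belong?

t: C

From (2): u ∈ C.
(3): v ∉ C.
Only one set left: v ∈ D.
(1): y matches v: y ∉ C.
(1): y matches v: y ∈ D.
(4): t ∉ D.
Only one set left: t ∈ C.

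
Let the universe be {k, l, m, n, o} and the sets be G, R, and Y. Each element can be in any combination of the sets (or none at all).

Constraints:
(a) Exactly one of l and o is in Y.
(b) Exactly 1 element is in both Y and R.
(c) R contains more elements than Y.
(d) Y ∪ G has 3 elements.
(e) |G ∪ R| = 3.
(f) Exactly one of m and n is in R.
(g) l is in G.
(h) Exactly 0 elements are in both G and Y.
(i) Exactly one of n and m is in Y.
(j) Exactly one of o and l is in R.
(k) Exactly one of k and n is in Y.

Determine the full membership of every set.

From (g): l ∈ G.
Suppose k ∈ G: no assignment then satisfies all the clues, so k ∉ G.

G = {l}; R = {k, l, n}; Y = {n, o}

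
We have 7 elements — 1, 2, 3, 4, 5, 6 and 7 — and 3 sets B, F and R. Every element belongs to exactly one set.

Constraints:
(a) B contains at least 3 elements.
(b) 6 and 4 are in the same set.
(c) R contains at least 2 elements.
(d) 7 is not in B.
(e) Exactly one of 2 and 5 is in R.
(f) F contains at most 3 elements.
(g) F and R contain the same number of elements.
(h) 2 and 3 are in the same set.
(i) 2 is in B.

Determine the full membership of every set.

B = {1, 2, 3}; F = {4, 6}; R = {5, 7}

From (d): 7 ∉ B.
From (i): 2 ∈ B.
(e) (exactly one): 5 ∈ R.
(h): 3 matches 2: 3 ∈ B.
Suppose 1 ∉ B: no assignment then satisfies all the clues, so 1 ∈ B.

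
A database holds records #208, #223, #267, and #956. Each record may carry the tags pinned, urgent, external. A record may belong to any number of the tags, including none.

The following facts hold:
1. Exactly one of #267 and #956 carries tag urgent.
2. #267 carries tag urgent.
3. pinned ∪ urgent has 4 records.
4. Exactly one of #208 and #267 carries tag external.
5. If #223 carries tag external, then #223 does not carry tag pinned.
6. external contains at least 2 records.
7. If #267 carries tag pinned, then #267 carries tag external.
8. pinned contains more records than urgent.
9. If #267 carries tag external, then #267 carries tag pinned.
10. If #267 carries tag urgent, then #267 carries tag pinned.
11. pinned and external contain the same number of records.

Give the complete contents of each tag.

pinned = {#208, #267, #956}; urgent = {#223, #267}; external = {#223, #267, #956}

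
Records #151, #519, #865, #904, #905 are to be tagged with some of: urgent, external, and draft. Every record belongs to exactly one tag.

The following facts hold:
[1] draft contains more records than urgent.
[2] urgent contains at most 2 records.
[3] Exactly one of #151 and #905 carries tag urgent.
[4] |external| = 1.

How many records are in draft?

3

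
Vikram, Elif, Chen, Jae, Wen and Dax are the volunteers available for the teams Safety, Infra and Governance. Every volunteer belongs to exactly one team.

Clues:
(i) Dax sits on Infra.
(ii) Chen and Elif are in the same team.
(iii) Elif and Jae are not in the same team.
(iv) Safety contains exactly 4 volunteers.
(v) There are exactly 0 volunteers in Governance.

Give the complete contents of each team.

From (i): Dax ∈ Infra.
(v): Governance already has 0, so the rest are out.
Suppose Vikram ∉ Safety: no assignment then satisfies all the clues, so Vikram ∈ Safety.

Safety = {Chen, Elif, Vikram, Wen}; Infra = {Dax, Jae}; Governance = {}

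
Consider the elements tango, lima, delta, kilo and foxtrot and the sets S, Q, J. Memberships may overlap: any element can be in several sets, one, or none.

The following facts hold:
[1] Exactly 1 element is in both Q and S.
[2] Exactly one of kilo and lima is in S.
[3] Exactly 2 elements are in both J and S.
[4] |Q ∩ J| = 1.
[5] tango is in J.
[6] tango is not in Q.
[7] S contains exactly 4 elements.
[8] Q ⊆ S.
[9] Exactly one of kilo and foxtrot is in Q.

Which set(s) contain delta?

delta: S

From (5): tango ∈ J.
From (6): tango ∉ Q.
Suppose delta ∉ S: no assignment then satisfies all the clues, so delta ∈ S.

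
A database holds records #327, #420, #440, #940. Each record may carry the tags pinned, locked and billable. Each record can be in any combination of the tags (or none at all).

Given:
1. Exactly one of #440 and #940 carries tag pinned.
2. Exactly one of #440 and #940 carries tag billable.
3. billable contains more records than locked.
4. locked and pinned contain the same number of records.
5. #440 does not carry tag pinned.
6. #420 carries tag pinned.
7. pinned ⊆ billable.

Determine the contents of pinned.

From (5): #440 ∉ pinned.
From (6): #420 ∈ pinned.
(1) (exactly one): #940 ∈ pinned.
(7) with #420 ∈ pinned: #420 ∈ billable.
(7) with #940 ∈ pinned: #940 ∈ billable.
(2) (exactly one): #440 ∉ billable.
Suppose #327 ∈ pinned: no assignment then satisfies all the clues, so #327 ∉ pinned.

pinned = {#420, #940}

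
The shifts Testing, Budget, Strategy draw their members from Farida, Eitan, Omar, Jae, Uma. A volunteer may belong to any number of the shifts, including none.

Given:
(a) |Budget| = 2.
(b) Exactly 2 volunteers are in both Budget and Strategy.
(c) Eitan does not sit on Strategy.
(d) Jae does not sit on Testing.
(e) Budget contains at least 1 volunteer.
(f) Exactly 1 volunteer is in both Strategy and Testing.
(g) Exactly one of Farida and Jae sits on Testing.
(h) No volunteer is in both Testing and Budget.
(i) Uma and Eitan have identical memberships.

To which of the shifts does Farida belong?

Farida: Strategy, Testing

From (c): Eitan ∉ Strategy.
From (d): Jae ∉ Testing.
(g) (exactly one): Farida ∈ Testing.
(h) (disjoint): Farida ∉ Budget.
(i): Uma matches Eitan: Uma ∉ Strategy.
Suppose Farida ∉ Strategy: no assignment then satisfies all the clues, so Farida ∈ Strategy.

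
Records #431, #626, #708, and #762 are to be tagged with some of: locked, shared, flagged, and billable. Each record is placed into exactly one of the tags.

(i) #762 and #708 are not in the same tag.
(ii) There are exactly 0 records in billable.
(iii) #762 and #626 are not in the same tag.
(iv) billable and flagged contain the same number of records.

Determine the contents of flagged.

(ii): billable already has 0, so the rest are out.
Suppose #431 ∈ flagged: no assignment then satisfies all the clues, so #431 ∉ flagged.

flagged = {}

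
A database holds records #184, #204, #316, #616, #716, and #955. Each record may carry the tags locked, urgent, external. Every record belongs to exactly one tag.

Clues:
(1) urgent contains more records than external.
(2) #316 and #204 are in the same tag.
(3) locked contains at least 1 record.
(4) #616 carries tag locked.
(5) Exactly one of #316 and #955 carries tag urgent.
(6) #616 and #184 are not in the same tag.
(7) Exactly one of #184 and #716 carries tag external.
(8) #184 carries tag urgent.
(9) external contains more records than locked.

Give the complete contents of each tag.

locked = {#616}; urgent = {#184, #204, #316}; external = {#716, #955}

From (4): #616 ∈ locked.
From (8): #184 ∈ urgent.
(7) (exactly one): #716 ∈ external.
Suppose #204 ∈ locked: no assignment then satisfies all the clues, so #204 ∉ locked.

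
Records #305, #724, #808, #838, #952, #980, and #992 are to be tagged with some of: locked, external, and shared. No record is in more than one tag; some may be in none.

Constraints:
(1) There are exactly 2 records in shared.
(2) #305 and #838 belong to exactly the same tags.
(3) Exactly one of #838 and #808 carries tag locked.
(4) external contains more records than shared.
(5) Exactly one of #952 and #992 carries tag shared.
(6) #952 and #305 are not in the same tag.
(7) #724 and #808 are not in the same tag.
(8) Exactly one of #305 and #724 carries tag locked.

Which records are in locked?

locked = {#305, #838}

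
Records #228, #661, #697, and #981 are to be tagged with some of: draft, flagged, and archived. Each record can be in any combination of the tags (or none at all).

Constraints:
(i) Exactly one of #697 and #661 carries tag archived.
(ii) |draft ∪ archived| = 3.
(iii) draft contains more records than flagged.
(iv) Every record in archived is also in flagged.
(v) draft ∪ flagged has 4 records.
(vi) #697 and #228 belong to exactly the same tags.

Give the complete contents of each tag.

draft = {#228, #661, #697}; flagged = {#661, #981}; archived = {#661}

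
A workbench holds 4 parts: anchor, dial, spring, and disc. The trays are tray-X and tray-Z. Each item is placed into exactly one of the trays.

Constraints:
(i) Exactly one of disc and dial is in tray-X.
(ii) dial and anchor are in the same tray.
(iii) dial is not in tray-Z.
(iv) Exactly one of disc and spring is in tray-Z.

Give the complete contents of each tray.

tray-X = {anchor, dial, spring}; tray-Z = {disc}

From (iii): dial ∉ tray-Z.
(ii): anchor matches dial: anchor ∉ tray-Z.
Only one tray left: anchor ∈ tray-X.
Only one tray left: dial ∈ tray-X.
(i) (exactly one): disc ∉ tray-X.
Only one tray left: disc ∈ tray-Z.
(iv) (exactly one): spring ∉ tray-Z.
Only one tray left: spring ∈ tray-X.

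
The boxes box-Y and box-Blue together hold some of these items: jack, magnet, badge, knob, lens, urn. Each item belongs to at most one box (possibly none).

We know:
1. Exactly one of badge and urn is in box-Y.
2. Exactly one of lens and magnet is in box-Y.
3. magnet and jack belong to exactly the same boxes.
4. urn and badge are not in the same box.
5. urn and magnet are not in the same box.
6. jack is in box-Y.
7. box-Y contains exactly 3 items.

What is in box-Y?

From (6): jack ∈ box-Y.
(3): magnet matches jack: magnet ∈ box-Y.
(5): urn ∉ box-Y.
(1) (exactly one): badge ∈ box-Y.
(2) (exactly one): lens ∉ box-Y.
(7): box-Y already has 3, so the rest are out.

box-Y = {badge, jack, magnet}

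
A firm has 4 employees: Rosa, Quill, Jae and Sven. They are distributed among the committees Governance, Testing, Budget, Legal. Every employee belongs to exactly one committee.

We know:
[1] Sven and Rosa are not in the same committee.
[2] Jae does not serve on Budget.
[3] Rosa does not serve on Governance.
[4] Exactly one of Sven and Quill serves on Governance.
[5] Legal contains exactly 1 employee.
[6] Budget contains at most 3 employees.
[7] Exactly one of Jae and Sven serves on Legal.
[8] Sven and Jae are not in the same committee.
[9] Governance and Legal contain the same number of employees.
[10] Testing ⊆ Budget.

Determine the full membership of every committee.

Governance = {Sven}; Testing = {}; Budget = {Quill, Rosa}; Legal = {Jae}

From (2): Jae ∉ Budget.
From (3): Rosa ∉ Governance.
(10) contrapositive: Jae ∉ Testing.
Suppose Rosa ∈ Testing: no assignment then satisfies all the clues, so Rosa ∉ Testing.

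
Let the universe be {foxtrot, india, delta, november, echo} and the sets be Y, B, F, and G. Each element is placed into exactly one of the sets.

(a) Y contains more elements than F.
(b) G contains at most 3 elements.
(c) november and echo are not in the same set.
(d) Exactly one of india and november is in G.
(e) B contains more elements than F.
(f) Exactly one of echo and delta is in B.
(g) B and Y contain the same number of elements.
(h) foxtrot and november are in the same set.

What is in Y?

Y = {india}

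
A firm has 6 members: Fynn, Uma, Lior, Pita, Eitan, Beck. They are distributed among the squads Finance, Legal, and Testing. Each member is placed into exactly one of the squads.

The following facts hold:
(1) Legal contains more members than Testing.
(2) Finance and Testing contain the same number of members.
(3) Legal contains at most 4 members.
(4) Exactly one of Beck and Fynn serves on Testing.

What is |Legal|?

4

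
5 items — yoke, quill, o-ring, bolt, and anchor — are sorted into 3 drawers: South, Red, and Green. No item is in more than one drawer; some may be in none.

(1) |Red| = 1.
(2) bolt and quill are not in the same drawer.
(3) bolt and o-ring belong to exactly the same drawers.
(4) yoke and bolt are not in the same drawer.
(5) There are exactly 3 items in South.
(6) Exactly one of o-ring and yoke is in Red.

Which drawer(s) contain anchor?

anchor: South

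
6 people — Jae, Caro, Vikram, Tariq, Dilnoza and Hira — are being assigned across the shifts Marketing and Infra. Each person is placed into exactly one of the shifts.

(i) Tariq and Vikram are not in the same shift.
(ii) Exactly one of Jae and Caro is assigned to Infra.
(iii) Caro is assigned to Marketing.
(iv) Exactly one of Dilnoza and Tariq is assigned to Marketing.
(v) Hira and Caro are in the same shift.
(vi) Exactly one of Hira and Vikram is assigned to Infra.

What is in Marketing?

Marketing = {Caro, Hira, Tariq}

From (iii): Caro ∈ Marketing.
(ii) (exactly one): Jae ∈ Infra.
(v): Hira matches Caro: Hira ∈ Marketing.
(vi) (exactly one): Vikram ∈ Infra.
(i): Tariq ∉ Infra.
Only one shift left: Tariq ∈ Marketing.
(iv) (exactly one): Dilnoza ∉ Marketing.
Only one shift left: Dilnoza ∈ Infra.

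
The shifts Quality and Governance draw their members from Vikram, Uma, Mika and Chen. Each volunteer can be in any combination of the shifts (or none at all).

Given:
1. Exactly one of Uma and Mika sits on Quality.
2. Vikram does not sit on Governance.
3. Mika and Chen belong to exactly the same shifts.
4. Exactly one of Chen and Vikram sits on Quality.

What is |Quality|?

2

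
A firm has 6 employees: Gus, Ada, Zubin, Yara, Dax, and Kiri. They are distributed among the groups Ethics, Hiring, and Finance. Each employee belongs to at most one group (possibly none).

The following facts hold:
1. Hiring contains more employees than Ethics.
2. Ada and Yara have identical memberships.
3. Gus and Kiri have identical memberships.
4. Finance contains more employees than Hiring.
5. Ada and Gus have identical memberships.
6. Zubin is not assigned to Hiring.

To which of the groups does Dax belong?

Dax: Hiring

From (6): Zubin ∉ Hiring.
Suppose Dax ∈ Ethics: no assignment then satisfies all the clues, so Dax ∉ Ethics.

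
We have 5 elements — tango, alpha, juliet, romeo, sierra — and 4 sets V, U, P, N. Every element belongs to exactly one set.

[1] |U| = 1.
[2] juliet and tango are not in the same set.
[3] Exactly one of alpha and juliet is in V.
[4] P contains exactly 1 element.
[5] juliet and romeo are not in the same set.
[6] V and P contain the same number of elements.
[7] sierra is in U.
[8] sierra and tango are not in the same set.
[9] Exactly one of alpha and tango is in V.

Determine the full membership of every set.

From (7): sierra ∈ U.
(1): U already has 1, so the rest are out.
Suppose tango ∈ V: no assignment then satisfies all the clues, so tango ∉ V.

V = {alpha}; U = {sierra}; P = {juliet}; N = {romeo, tango}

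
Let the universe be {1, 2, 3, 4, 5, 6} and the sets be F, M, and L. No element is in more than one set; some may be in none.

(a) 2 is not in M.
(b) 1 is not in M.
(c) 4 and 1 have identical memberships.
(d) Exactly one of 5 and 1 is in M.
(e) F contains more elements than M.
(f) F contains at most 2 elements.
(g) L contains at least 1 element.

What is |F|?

2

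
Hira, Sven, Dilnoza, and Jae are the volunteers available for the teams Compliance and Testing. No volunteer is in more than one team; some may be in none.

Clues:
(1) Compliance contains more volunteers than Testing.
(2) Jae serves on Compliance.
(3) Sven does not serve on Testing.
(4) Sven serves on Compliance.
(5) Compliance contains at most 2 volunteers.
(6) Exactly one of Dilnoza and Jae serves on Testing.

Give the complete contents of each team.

Compliance = {Jae, Sven}; Testing = {Dilnoza}

From (2): Jae ∈ Compliance.
From (3): Sven ∉ Testing.
From (4): Sven ∈ Compliance.
(5): Compliance already has 2, so the rest are out.
(6) (exactly one): Dilnoza ∈ Testing.
Suppose Hira ∈ Testing: no assignment then satisfies all the clues, so Hira ∉ Testing.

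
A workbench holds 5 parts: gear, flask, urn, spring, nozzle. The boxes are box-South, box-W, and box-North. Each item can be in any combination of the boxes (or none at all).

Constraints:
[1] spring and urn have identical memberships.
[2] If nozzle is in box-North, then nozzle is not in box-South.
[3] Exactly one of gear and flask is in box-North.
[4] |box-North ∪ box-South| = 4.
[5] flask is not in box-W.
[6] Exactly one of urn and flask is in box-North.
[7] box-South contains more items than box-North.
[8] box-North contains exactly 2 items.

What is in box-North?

box-North = {flask, nozzle}

From (5): flask ∉ box-W.
Suppose gear ∈ box-North: no assignment then satisfies all the clues, so gear ∉ box-North.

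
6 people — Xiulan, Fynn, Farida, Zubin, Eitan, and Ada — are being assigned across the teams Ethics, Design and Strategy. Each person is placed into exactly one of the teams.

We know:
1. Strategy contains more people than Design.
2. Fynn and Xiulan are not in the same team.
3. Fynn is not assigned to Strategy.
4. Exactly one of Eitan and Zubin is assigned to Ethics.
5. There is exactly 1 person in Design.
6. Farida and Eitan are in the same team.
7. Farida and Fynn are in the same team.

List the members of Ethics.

From (3): Fynn ∉ Strategy.
(7): Farida matches Fynn: Farida ∉ Strategy.
(6): Eitan matches Farida: Eitan ∉ Strategy.
Suppose Xiulan ∈ Ethics: no assignment then satisfies all the clues, so Xiulan ∉ Ethics.

Ethics = {Eitan, Farida, Fynn}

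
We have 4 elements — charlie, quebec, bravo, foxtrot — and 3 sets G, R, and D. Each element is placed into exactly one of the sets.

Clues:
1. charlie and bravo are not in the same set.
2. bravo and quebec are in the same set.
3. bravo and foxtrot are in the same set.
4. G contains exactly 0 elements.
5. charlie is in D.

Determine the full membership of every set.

G = {}; R = {bravo, foxtrot, quebec}; D = {charlie}

From (5): charlie ∈ D.
(1): bravo ∉ D.
(2): quebec matches bravo: quebec ∉ D.
(3): foxtrot matches bravo: foxtrot ∉ D.
(4): G already has 0, so the rest are out.
Only one set left: quebec ∈ R.
Only one set left: bravo ∈ R.
Only one set left: foxtrot ∈ R.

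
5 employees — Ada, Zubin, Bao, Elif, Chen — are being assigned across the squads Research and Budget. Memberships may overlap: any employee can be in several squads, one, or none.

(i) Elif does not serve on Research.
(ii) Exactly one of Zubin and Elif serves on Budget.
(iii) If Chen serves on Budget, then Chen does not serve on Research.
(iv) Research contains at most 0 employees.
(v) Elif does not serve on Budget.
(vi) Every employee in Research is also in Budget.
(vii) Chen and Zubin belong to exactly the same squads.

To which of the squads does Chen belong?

From (i): Elif ∉ Research.
From (v): Elif ∉ Budget.
(ii) (exactly one): Zubin ∈ Budget.
(iv): Research already has 0, so the rest are out.
(vii): Chen matches Zubin: Chen ∈ Budget.

Chen: Budget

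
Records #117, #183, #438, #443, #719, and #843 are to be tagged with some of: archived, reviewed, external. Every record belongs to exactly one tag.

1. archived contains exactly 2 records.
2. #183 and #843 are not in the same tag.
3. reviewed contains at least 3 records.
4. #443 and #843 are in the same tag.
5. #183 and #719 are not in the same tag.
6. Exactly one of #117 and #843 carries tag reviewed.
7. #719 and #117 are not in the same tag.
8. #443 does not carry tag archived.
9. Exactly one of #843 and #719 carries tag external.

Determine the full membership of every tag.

archived = {#117, #183}; reviewed = {#438, #443, #843}; external = {#719}

From (8): #443 ∉ archived.
(4): #843 matches #443: #843 ∉ archived.
Suppose #117 ∉ archived: no assignment then satisfies all the clues, so #117 ∈ archived.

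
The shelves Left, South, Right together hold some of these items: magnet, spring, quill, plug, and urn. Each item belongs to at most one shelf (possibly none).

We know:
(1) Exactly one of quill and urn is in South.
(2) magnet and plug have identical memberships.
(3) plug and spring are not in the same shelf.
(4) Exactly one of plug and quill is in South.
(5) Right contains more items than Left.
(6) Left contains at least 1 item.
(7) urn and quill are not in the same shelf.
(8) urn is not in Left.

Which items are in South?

South = {quill}

From (8): urn ∉ Left.
Suppose magnet ∈ South: no assignment then satisfies all the clues, so magnet ∉ South.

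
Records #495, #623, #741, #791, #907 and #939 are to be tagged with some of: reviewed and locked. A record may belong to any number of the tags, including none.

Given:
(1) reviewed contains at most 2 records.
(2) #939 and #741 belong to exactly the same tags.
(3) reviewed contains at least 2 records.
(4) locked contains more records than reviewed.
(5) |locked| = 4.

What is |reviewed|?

2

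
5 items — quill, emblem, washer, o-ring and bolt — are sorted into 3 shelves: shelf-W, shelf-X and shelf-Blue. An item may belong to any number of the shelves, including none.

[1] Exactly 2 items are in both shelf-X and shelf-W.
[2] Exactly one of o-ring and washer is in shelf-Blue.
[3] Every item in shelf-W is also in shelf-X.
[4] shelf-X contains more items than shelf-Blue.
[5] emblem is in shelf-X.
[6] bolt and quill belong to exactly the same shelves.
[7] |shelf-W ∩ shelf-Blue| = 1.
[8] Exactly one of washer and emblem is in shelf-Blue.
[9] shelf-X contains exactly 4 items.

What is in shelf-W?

shelf-W = {emblem, washer}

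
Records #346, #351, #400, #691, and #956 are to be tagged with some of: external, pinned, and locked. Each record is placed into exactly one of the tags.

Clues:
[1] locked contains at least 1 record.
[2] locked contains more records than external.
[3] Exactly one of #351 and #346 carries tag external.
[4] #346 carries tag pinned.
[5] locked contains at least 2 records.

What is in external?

external = {#351}

From (4): #346 ∈ pinned.
(3) (exactly one): #351 ∈ external.
Suppose #400 ∈ external: no assignment then satisfies all the clues, so #400 ∉ external.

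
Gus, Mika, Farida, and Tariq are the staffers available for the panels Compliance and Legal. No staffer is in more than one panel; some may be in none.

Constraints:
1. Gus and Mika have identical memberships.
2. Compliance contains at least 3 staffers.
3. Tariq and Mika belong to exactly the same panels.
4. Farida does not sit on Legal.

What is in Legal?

Legal = {}

From (4): Farida ∉ Legal.
Suppose Gus ∈ Legal: no assignment then satisfies all the clues, so Gus ∉ Legal.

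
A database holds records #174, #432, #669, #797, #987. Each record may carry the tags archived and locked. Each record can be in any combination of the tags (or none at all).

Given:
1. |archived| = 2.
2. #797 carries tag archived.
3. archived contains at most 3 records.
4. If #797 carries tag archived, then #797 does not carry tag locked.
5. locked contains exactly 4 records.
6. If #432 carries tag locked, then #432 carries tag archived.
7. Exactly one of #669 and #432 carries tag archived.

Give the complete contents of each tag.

From (2): #797 ∈ archived.
(4): #797 ∉ locked.
(5): only 4 candidates remain for locked, so all are in.
(6): #432 ∈ archived.
(7) (exactly one): #669 ∉ archived.
(1): archived already has 2, so the rest are out.

archived = {#432, #797}; locked = {#174, #432, #669, #987}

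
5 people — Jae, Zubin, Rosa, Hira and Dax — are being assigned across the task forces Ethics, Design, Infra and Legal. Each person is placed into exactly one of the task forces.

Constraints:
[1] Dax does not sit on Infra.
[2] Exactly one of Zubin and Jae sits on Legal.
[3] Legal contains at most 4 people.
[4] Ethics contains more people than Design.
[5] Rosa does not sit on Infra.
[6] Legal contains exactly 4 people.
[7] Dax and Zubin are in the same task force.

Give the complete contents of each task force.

Ethics = {Jae}; Design = {}; Infra = {}; Legal = {Dax, Hira, Rosa, Zubin}

From (1): Dax ∉ Infra.
From (5): Rosa ∉ Infra.
(7): Zubin matches Dax: Zubin ∉ Infra.
Suppose Jae ∉ Ethics: no assignment then satisfies all the clues, so Jae ∈ Ethics.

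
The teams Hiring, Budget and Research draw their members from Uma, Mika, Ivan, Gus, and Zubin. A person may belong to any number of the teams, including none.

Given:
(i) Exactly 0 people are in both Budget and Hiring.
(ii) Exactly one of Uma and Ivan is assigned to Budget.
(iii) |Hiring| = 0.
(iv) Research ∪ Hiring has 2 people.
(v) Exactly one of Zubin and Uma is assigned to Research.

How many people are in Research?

2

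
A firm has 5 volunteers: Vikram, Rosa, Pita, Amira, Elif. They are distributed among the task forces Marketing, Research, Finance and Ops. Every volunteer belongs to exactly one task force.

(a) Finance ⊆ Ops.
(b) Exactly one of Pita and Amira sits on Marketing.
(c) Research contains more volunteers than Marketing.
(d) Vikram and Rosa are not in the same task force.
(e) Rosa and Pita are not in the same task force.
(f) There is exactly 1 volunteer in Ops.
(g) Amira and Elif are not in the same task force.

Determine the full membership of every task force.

Marketing = {Amira}; Research = {Elif, Pita, Vikram}; Finance = {}; Ops = {Rosa}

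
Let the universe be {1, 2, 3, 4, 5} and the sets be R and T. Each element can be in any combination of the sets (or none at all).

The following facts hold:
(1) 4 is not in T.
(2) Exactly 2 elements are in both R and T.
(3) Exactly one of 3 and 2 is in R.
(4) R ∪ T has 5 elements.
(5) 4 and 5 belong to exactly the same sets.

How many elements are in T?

3

From (1): 4 ∉ T.
(5): 5 matches 4: 5 ∉ T.
Suppose 1 ∉ R: no assignment then satisfies all the clues, so 1 ∈ R.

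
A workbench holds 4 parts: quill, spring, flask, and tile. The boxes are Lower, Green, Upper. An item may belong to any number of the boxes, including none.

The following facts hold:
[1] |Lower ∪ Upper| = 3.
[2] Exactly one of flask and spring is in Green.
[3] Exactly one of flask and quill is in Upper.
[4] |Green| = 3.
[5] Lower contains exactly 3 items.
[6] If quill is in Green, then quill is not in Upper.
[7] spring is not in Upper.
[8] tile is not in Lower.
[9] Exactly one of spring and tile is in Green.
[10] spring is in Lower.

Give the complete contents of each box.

Lower = {flask, quill, spring}; Green = {flask, quill, tile}; Upper = {flask}

From (7): spring ∉ Upper.
From (8): tile ∉ Lower.
From (10): spring ∈ Lower.
(5): only 3 candidates remain for Lower, so all are in.
Suppose quill ∉ Green: no assignment then satisfies all the clues, so quill ∈ Green.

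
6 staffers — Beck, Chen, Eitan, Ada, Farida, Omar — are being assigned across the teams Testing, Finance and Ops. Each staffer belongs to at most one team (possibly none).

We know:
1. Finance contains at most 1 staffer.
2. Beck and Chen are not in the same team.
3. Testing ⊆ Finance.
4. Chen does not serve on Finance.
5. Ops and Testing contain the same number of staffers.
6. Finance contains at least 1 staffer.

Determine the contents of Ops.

Ops = {}

From (4): Chen ∉ Finance.
(3) contrapositive: Chen ∉ Testing.
Suppose Beck ∈ Ops: no assignment then satisfies all the clues, so Beck ∉ Ops.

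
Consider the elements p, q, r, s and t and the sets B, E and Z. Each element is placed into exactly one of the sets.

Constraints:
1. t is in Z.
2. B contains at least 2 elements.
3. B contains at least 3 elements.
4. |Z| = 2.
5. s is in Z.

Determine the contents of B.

From (1): t ∈ Z.
From (5): s ∈ Z.
(3): only 3 candidates remain for B, so all are in.

B = {p, q, r}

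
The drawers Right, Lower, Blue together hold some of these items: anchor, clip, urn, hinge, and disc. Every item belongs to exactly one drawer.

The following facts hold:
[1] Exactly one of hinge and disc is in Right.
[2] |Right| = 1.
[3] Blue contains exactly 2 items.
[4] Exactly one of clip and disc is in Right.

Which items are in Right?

Right = {disc}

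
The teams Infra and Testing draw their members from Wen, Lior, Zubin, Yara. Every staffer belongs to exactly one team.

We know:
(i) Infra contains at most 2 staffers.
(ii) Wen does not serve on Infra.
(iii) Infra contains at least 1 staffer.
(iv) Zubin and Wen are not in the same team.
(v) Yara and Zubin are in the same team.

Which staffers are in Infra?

From (ii): Wen ∉ Infra.
Only one team left: Wen ∈ Testing.
(iv): Zubin ∉ Testing.
(v): Yara matches Zubin: Yara ∉ Testing.
Only one team left: Zubin ∈ Infra.
Only one team left: Yara ∈ Infra.
(i): Infra already has 2, so the rest are out.
Only one team left: Lior ∈ Testing.

Infra = {Yara, Zubin}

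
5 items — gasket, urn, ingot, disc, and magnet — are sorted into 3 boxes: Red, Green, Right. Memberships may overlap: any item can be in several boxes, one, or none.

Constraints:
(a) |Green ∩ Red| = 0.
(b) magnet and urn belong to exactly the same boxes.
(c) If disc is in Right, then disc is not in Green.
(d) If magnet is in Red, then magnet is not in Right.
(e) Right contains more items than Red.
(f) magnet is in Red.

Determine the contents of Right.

Right = {disc, gasket, ingot}

From (f): magnet ∈ Red.
(b): urn matches magnet: urn ∈ Red.
(d): magnet ∉ Right.
(b): urn matches magnet: urn ∉ Right.
Suppose gasket ∉ Right: no assignment then satisfies all the clues, so gasket ∈ Right.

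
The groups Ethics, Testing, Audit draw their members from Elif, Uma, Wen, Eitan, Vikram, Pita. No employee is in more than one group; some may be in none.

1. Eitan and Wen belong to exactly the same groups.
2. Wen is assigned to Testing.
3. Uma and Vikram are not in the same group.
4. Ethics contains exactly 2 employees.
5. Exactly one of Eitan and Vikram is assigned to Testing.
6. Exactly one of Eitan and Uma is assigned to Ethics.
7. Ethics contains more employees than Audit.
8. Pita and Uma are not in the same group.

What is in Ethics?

From (2): Wen ∈ Testing.
(1): Eitan matches Wen: Eitan ∉ Ethics.
(1): Eitan matches Wen: Eitan ∈ Testing.
(5) (exactly one): Vikram ∉ Testing.
(6) (exactly one): Uma ∈ Ethics.
(8): Pita ∉ Ethics.
(3): Vikram ∉ Ethics.
(4): only 2 candidates remain for Ethics, so all are in.

Ethics = {Elif, Uma}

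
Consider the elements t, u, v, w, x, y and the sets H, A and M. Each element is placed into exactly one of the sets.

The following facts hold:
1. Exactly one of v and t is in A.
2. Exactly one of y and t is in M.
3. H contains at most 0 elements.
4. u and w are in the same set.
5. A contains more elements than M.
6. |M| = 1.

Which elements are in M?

M = {t}

(3): H already has 0, so the rest are out.
Suppose t ∉ M: no assignment then satisfies all the clues, so t ∈ M.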